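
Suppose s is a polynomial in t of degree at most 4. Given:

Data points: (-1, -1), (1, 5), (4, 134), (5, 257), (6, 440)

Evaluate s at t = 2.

Write s(t) = at^4 + bt³ + ct² + dt + e; the 5 given values yield a linear system in the 5 coefficients.
Solving, the leading coefficient vanishes, and s(t) = 2t³ + t + 2.
Then s(2) = 20.

20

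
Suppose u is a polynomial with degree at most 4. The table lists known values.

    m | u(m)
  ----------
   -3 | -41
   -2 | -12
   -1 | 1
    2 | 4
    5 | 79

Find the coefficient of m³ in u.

1

Write u(m) = am^4 + bm³ + cm² + dm + e; the 5 given values yield a linear system in the 5 coefficients.
Solving, the leading coefficient vanishes, and u(m) = m³ - 2m² + 4.
The coefficient of m³ is 1.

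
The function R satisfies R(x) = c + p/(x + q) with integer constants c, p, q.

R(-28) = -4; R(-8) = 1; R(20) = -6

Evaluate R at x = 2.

-9

(R(x) − c)(x + q) = p for each data point; the three points give a linear system in c and q, then p follows.
Solving: c = -5, q = 4, p = -24, so R(x) = -5 − 24/(x + 4).
Then R(2) = -5 − 24/6 = -9.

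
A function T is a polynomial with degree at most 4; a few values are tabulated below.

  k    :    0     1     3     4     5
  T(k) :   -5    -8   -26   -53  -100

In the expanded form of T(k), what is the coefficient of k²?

Write T(k) = ak^4 + bk³ + ck² + dk + e; the 5 given values yield a linear system in the 5 coefficients.
Solving, the leading coefficient vanishes, and T(k) = -k³ + 2k² - 4k - 5.
The coefficient of k² is 2.

2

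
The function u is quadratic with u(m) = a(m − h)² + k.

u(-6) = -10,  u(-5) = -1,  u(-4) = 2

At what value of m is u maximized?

First differences 9, 3; second difference -6 = 2a, so a = -3.
Expanding, the m-coefficient is −2ah = 6h; matching it to the data gives h = -4, and then k = 2.
So u(m) = -3(m + 4)² + 2.
Hence h = -4.

-4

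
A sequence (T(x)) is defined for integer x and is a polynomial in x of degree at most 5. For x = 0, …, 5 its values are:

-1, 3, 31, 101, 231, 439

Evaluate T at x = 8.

1711

Write T(x) = ax^5 + bx^4 + cx³ + dx² + ex + p; the 6 given values yield a linear system in the 6 coefficients.
Solving, the top 2 coefficients vanish, and T(x) = 3x³ + 3x² - 2x - 1.
Then T(8) = 1711.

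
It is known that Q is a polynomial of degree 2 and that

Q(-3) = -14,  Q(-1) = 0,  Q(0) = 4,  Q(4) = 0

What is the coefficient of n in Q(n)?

3

Write Q(n) = an² + bn + c; the 4 given values yield a linear system in the 3 coefficients.
Solving, Q(n) = -n² + 3n + 4.
The coefficient of n is 3.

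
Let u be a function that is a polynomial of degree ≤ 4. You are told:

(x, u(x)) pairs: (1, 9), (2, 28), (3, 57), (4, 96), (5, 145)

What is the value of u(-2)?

First differences: 19, 29, 39, 49. Second differences: 10, 10, 10.
Level-2 differences are constant, so u has degree 2.
Fitting a degree-2 polynomial gives u(x) = 5x² + 4x.
Then u(-2) = 12.

12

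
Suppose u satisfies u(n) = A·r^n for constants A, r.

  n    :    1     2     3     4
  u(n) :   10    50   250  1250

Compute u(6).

Consecutive ratio: 50/10 = 5, and 250/50 = 5, so r = 5.
Then A·5^1 = 10 gives A = 2, and u(n) = 2·5^n.
u(6) = 2·5^6 = 31250.

31250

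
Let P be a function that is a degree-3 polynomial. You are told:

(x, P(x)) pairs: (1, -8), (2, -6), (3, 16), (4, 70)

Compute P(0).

Write P(x) = ax³ + bx² + cx + d; the 4 given values yield a linear system in the 4 coefficients.
Solving, P(x) = 2x³ - 2x² - 6x - 2.
Then P(0) = -2.

-2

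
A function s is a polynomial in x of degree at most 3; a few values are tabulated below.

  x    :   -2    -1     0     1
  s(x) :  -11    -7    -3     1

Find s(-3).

First differences: 4, 4, 4.
Level-1 differences are constant, so s has degree 1.
Fitting a degree-1 polynomial gives s(x) = 4x - 3.
Then s(-3) = -15.

-15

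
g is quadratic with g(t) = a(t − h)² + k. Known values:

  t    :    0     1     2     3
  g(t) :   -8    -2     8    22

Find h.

First differences 6, 10, 14; second difference 4 = 2a, so a = 2.
Expanding, the t-coefficient is −2ah = -4h; matching it to the data gives h = -1, and then k = -10.
So g(t) = 2(t + 1)² − 10.
Hence h = -1.

-1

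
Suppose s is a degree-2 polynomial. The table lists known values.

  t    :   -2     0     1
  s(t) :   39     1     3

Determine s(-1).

Write s(t) = at² + bt + c; the 3 given values yield a linear system in the 3 coefficients.
Solving, s(t) = 7t² - 5t + 1.
Then s(-1) = 13.

13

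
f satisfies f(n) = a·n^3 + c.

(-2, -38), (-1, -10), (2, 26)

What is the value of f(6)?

858

From f(-2) = -38 and f(-1) = -10: -8a + c = -38 and -1a + c = -10.
Subtracting: 7a = 28, so a = 4; then c = -38 − 4·(-8) = -6.
So f(n) = 4n³ − 6, and f(6) = 858.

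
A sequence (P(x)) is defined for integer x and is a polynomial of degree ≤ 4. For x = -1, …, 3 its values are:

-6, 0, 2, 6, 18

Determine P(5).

Write P(x) = ax^4 + bx³ + cx² + dx + e; the 5 given values yield a linear system in the 5 coefficients.
Solving, the leading coefficient vanishes, and P(x) = x³ - 2x² + 3x.
Then P(5) = 90.

90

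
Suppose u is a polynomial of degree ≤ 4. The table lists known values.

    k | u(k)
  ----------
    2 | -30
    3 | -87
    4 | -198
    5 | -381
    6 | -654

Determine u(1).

-9

Write u(k) = ak^4 + bk³ + ck² + dk + e; the 5 given values yield a linear system in the 5 coefficients.
Solving, the leading coefficient vanishes, and u(k) = -3k³ - 6.
Then u(1) = -9.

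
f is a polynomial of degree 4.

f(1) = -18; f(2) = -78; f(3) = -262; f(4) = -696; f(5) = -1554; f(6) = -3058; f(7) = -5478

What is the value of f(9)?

-14386

Write f(t) = at^4 + bt³ + ct² + dt + e; the 7 given values yield a linear system in the 5 coefficients.
Solving, f(t) = -2t^4 - t³ - 6t² - 5t - 4.
Then f(9) = -14386.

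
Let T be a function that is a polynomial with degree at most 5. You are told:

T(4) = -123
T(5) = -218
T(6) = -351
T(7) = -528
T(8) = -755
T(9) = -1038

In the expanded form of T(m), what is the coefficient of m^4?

First differences: -95, -133, -177, -227, -283. Second differences: -38, -44, -50, -56. Third differences: -6, -6, -6.
Level-3 differences are constant, so T has degree 3.
Fitting a degree-3 polynomial gives T(m) = -m³ - 4m² + 2m - 3.
The coefficient of m^4 is 0.

0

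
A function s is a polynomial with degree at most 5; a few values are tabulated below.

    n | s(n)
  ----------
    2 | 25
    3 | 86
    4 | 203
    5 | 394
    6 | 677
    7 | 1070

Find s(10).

3089

First differences: 61, 117, 191, 283, 393. Second differences: 56, 74, 92, 110. Third differences: 18, 18, 18.
Level-3 differences are constant, so s has degree 3.
Fitting a degree-3 polynomial gives s(n) = 3n³ + n² - n - 1.
Then s(10) = 3089.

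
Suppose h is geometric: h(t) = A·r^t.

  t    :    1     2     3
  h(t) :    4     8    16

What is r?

2

Consecutive ratio: 8/4 = 2, and 16/8 = 2, so r = 2.
Then A·2^1 = 4 gives A = 2, and h(t) = 2·2^t.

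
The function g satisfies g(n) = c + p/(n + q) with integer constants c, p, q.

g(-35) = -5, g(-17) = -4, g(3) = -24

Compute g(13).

-9

(g(n) − c)(n + q) = p for each data point; the three points give a linear system in c and q, then p follows.
Solving: c = -6, q = -1, p = -36, so g(n) = -6 − 36/(n − 1).
Then g(13) = -6 − 36/12 = -9.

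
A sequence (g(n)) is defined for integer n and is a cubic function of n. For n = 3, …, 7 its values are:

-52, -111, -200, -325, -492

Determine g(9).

First differences: -59, -89, -125, -167. Second differences: -30, -36, -42. Third differences: -6, -6.
Level-3 differences are constant, so g has degree 3.
Fitting a degree-3 polynomial gives g(n) = -n³ - 3n² - n + 5.
Then g(9) = -976.

-976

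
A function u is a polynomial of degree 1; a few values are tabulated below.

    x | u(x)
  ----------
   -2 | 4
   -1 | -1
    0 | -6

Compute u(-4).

Write u(x) = ax + b; the 3 given values yield a linear system in the 2 coefficients.
Solving, u(x) = -5x - 6.
Then u(-4) = 14.

14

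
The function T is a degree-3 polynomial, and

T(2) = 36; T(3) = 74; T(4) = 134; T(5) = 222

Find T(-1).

Write T(m) = am³ + bm² + cm + d; the 4 given values yield a linear system in the 4 coefficients.
Solving, T(m) = m³ + 2m² + 9m + 2.
Then T(-1) = -6.

-6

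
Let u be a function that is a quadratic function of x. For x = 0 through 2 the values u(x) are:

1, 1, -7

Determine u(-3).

Write u(x) = ax² + bx + c; the 3 given values yield a linear system in the 3 coefficients.
Solving, u(x) = -4x² + 4x + 1.
Then u(-3) = -47.

-47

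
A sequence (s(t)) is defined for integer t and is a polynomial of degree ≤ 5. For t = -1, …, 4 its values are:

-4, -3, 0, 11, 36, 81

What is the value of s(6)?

First differences: 1, 3, 11, 25, 45. Second differences: 2, 8, 14, 20. Third differences: 6, 6, 6.
Level-3 differences are constant, so s has degree 3.
Fitting a degree-3 polynomial gives s(t) = t³ + t² + t - 3.
Then s(6) = 255.

255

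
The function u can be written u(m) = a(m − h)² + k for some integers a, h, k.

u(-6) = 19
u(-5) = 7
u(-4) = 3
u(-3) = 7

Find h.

First differences -12, -4, 4; second difference 8 = 2a, so a = 4.
Expanding, the m-coefficient is −2ah = -8h; matching it to the data gives h = -4, and then k = 3.
So u(m) = 4(m + 4)² + 3.
Hence h = -4.

-4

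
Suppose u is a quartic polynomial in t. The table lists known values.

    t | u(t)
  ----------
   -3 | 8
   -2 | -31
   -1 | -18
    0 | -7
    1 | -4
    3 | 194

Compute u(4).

617

Write u(t) = at^4 + bt³ + ct² + dt + e; the 6 given values yield a linear system in the 5 coefficients.
Solving, u(t) = 2t^4 + 3t³ - 6t² + 4t - 7.
Then u(4) = 617.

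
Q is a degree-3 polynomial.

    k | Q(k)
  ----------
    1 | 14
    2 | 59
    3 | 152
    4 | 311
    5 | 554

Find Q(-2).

First differences: 45, 93, 159, 243. Second differences: 48, 66, 84. Third differences: 18, 18.
Level-3 differences are constant, so Q has degree 3.
Fitting a degree-3 polynomial gives Q(k) = 3k³ + 6k² + 6k - 1.
Then Q(-2) = -13.

-13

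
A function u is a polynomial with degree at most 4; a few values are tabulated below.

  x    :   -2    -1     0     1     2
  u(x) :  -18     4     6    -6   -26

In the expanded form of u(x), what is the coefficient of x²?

-7

First differences: 22, 2, -12, -20. Second differences: -20, -14, -8. Third differences: 6, 6.
Level-3 differences are constant, so u has degree 3.
Fitting a degree-3 polynomial gives u(x) = x³ - 7x² - 6x + 6.
The coefficient of x² is -7.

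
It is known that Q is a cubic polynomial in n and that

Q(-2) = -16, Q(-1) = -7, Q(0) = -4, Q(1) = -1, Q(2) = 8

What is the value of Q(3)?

29

First differences: 9, 3, 3, 9. Second differences: -6, 0, 6. Third differences: 6, 6.
Level-3 differences are constant, so Q has degree 3.
Fitting a degree-3 polynomial gives Q(n) = n³ + 2n - 4.
Then Q(3) = 29.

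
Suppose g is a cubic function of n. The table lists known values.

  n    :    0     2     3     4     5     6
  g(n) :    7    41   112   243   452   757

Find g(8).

Write g(n) = an³ + bn² + cn + d; the 6 given values yield a linear system in the 4 coefficients.
Solving, g(n) = 3n³ + 3n² - n + 7.
Then g(8) = 1727.

1727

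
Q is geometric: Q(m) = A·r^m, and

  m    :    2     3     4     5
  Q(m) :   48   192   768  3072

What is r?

4

Consecutive ratio: 192/48 = 4, and 768/192 = 4, so r = 4.
Then A·4^2 = 48 gives A = 3, and Q(m) = 3·4^m.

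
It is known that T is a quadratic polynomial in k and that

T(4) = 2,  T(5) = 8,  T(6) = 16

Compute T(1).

Write T(k) = ak² + bk + c; the 3 given values yield a linear system in the 3 coefficients.
Solving, T(k) = k² - 3k - 2.
Then T(1) = -4.

-4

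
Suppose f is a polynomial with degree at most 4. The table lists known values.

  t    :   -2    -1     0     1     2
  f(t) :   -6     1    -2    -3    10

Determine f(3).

49

First differences: 7, -3, -1, 13. Second differences: -10, 2, 14. Third differences: 12, 12.
Level-3 differences are constant, so f has degree 3.
Fitting a degree-3 polynomial gives f(t) = 2t³ + t² - 4t - 2.
Then f(3) = 49.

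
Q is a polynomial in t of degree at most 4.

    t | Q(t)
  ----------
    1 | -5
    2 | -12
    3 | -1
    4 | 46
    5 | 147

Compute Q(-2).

First differences: -7, 11, 47, 101. Second differences: 18, 36, 54. Third differences: 18, 18.
Level-3 differences are constant, so Q has degree 3.
Fitting a degree-3 polynomial gives Q(t) = 3t³ - 9t² - t + 2.
Then Q(-2) = -56.

-56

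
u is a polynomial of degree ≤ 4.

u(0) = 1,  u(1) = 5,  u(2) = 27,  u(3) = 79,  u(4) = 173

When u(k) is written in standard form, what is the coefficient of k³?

2

First differences: 4, 22, 52, 94. Second differences: 18, 30, 42. Third differences: 12, 12.
Level-3 differences are constant, so u has degree 3.
Fitting a degree-3 polynomial gives u(k) = 2k³ + 3k² - k + 1.
The coefficient of k³ is 2.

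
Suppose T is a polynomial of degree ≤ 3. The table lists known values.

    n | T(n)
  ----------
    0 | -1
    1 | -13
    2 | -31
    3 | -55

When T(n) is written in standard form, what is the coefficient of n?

-9

Write T(n) = an³ + bn² + cn + d; the 4 given values yield a linear system in the 4 coefficients.
Solving, the leading coefficient vanishes, and T(n) = -3n² - 9n - 1.
The coefficient of n is -9.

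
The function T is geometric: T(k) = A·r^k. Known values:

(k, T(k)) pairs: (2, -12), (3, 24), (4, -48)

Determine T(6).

Consecutive ratio: 24/(-12) = -2, and -48/24 = -2, so r = -2.
Then A·(-2)^2 = -12 gives A = -3, and T(k) = -3·(-2)^k.
T(6) = -3·(-2)^6 = -192.

-192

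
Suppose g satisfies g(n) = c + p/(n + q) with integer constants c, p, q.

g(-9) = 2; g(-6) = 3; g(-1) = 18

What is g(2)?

-9

(g(n) − c)(n + q) = p for each data point; the three points give a linear system in c and q, then p follows.
Solving: c = 0, q = 0, p = -18, so g(n) = -18/(n + 0).
Then g(2) = 0 − 18/2 = -9.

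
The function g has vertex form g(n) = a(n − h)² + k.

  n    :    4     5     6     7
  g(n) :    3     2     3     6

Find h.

First differences -1, 1, 3; second difference 2 = 2a, so a = 1.
Expanding, the n-coefficient is −2ah = -2h; matching it to the data gives h = 5, and then k = 2.
So g(n) = 1(n − 5)² + 2.
Hence h = 5.

5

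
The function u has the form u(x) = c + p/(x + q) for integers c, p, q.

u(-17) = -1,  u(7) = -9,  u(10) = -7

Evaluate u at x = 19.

(u(x) − c)(x + q) = p for each data point; the three points give a linear system in c and q, then p follows.
Solving: c = -3, q = -1, p = -36, so u(x) = -3 − 36/(x − 1).
Then u(19) = -3 − 36/18 = -5.

-5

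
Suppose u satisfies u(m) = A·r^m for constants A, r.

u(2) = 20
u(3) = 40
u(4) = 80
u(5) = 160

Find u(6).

320

Consecutive ratio: 40/20 = 2, and 80/40 = 2, so r = 2.
Then A·2^2 = 20 gives A = 5, and u(m) = 5·2^m.
u(6) = 5·2^6 = 320.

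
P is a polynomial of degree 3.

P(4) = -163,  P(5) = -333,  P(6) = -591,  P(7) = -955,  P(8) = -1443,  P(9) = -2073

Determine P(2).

-15

First differences: -170, -258, -364, -488, -630. Second differences: -88, -106, -124, -142. Third differences: -18, -18, -18.
Level-3 differences are constant, so P has degree 3.
Fitting a degree-3 polynomial gives P(n) = -3n³ + n² + 4n - 3.
Then P(2) = -15.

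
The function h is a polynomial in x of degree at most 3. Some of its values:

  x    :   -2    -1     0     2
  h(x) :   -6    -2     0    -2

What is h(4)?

-12

Write h(x) = ax³ + bx² + cx + d; the 4 given values yield a linear system in the 4 coefficients.
Solving, the leading coefficient vanishes, and h(x) = -x² + x.
Then h(4) = -12.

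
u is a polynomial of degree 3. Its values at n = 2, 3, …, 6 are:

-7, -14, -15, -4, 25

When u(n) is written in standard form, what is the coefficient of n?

4

First differences: -7, -1, 11, 29. Second differences: 6, 12, 18. Third differences: 6, 6.
Level-3 differences are constant, so u has degree 3.
Fitting a degree-3 polynomial gives u(n) = n³ - 6n² + 4n + 1.
The coefficient of n is 4.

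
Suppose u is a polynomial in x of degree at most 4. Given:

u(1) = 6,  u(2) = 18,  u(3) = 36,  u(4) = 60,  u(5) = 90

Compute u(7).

First differences: 12, 18, 24, 30. Second differences: 6, 6, 6.
Level-2 differences are constant, so u has degree 2.
Fitting a degree-2 polynomial gives u(x) = 3x² + 3x.
Then u(7) = 168.

168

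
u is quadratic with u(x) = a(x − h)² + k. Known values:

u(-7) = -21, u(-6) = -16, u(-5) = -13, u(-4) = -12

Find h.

-4

First differences 5, 3, 1; second difference -2 = 2a, so a = -1.
Expanding, the x-coefficient is −2ah = 2h; matching it to the data gives h = -4, and then k = -12.
So u(x) = -1(x + 4)² − 12.
Hence h = -4.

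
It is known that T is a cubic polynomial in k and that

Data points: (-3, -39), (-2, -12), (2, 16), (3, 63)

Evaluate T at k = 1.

-3

Write T(k) = ak³ + bk² + ck + d; the 4 given values yield a linear system in the 4 coefficients.
Solving, T(k) = 2k³ + 2k² - k - 6.
Then T(1) = -3.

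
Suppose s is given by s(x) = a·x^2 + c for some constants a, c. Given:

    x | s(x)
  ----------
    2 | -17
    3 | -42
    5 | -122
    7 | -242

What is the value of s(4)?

From s(2) = -17 and s(3) = -42: 4a + c = -17 and 9a + c = -42.
Subtracting: 5a = -25, so a = -5; then c = -17 − (-5)·4 = 3.
So s(x) = -5x² + 3, and s(4) = -77.

-77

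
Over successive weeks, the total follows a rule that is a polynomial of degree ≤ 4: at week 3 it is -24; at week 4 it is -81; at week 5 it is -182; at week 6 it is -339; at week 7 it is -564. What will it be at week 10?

Write the value at x as g(x).
First differences: -57, -101, -157, -225. Second differences: -44, -56, -68. Third differences: -12, -12.
Level-3 differences are constant, so g has degree 3.
Fitting a degree-3 polynomial gives g(x) = -2x³ + 2x² + 3x + 3.
Then g(10) = -1767.

-1767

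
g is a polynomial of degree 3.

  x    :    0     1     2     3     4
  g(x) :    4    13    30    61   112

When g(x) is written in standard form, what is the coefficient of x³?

1

First differences: 9, 17, 31, 51. Second differences: 8, 14, 20. Third differences: 6, 6.
Level-3 differences are constant, so g has degree 3.
Fitting a degree-3 polynomial gives g(x) = x³ + x² + 7x + 4.
The coefficient of x³ is 1.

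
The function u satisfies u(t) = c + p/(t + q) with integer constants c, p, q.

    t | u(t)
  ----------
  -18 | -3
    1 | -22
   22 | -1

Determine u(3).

18

(u(t) − c)(t + q) = p for each data point; the three points give a linear system in c and q, then p follows.
Solving: c = -2, q = -2, p = 20, so u(t) = -2 + 20/(t − 2).
Then u(3) = -2 + 20/1 = 18.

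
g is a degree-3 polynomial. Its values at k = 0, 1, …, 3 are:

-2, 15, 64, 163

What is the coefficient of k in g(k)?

Write g(k) = ak³ + bk² + ck + d; the 4 given values yield a linear system in the 4 coefficients.
Solving, g(k) = 3k³ + 7k² + 7k - 2.
The coefficient of k is 7.

7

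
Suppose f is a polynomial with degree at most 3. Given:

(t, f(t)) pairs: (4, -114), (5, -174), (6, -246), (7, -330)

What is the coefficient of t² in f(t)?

-6

First differences: -60, -72, -84. Second differences: -12, -12.
Level-2 differences are constant, so f has degree 2.
Fitting a degree-2 polynomial gives f(t) = -6t² - 6t + 6.
The coefficient of t² is -6.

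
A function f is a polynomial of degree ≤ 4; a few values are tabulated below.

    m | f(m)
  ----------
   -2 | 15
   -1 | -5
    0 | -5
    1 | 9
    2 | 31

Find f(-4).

Write f(m) = am^4 + bm³ + cm² + dm + e; the 5 given values yield a linear system in the 5 coefficients.
Solving, the leading coefficient vanishes, and f(m) = -m³ + 7m² + 8m - 5.
Then f(-4) = 139.

139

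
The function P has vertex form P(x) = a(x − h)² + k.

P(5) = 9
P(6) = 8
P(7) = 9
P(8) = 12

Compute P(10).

24

First differences -1, 1, 3; second difference 2 = 2a, so a = 1.
Expanding, the x-coefficient is −2ah = -2h; matching it to the data gives h = 6, and then k = 8.
So P(x) = 1(x − 6)² + 8.
P(10) = 1·4² + 8 = 24.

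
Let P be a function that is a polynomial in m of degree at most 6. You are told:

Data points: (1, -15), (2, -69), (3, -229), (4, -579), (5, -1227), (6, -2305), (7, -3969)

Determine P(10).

-14397

First differences: -54, -160, -350, -648, -1078, -1664. Second differences: -106, -190, -298, -430, -586. Third differences: -84, -108, -132, -156. Fourth differences: -24, -24, -24.
Level-4 differences are constant, so P has degree 4.
Fitting a degree-4 polynomial gives P(m) = -m^4 - 4m³ - 4m² + m - 7.
Then P(10) = -14397.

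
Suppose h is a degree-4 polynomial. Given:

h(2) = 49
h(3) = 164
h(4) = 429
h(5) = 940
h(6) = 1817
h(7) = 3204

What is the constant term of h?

Write h(n) = an^4 + bn³ + cn² + dn + e; the 6 given values yield a linear system in the 5 coefficients.
Solving, h(n) = n^4 + 2n³ + 2n² + 2n + 5.
The constant term is h(0) = 5.

5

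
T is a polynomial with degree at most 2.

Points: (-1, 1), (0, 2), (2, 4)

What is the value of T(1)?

Write T(x) = ax² + bx + c; the 3 given values yield a linear system in the 3 coefficients.
Solving, the leading coefficient vanishes, and T(x) = x + 2.
Then T(1) = 3.

3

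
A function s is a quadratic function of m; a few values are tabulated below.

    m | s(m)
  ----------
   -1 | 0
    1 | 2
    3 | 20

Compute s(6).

Write s(m) = am² + bm + c; the 3 given values yield a linear system in the 3 coefficients.
Solving, s(m) = 2m² + m - 1.
Then s(6) = 77.

77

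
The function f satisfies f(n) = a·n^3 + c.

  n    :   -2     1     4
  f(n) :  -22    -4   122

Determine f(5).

244

From f(-2) = -22 and f(1) = -4: -8a + c = -22 and 1a + c = -4.
Subtracting: 9a = 18, so a = 2; then c = -22 − 2·(-8) = -6.
So f(n) = 2n³ − 6, and f(5) = 244.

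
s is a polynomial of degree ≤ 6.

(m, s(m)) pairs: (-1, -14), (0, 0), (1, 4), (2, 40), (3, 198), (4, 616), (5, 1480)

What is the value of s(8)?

9328

Write s(m) = am^6 + bm^5 + cm^4 + dm³ + em² + pm + q; the 7 given values yield a linear system in the 7 coefficients.
Solving, the top 2 coefficients vanish, and s(m) = 2m^4 + 3m³ - 7m² + 6m.
Then s(8) = 9328.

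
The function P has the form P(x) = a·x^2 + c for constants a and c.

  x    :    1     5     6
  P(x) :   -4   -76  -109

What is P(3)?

From P(1) = -4 and P(5) = -76: 1a + c = -4 and 25a + c = -76.
Subtracting: 24a = -72, so a = -3; then c = -4 − (-3)·1 = -1.
So P(x) = -3x² − 1, and P(3) = -28.

-28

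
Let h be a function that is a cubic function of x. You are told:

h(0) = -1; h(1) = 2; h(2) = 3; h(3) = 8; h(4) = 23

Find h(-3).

-82

First differences: 3, 1, 5, 15. Second differences: -2, 4, 10. Third differences: 6, 6.
Level-3 differences are constant, so h has degree 3.
Fitting a degree-3 polynomial gives h(x) = x³ - 4x² + 6x - 1.
Then h(-3) = -82.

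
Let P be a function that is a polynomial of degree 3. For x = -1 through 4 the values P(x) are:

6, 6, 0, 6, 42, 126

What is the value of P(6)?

First differences: 0, -6, 6, 36, 84. Second differences: -6, 12, 30, 48. Third differences: 18, 18, 18.
Level-3 differences are constant, so P has degree 3.
Fitting a degree-3 polynomial gives P(x) = 3x³ - 3x² - 6x + 6.
Then P(6) = 510.

510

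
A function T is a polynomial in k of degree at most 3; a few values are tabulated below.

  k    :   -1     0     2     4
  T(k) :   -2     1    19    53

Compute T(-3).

4

Write T(k) = ak³ + bk² + ck + d; the 4 given values yield a linear system in the 4 coefficients.
Solving, the leading coefficient vanishes, and T(k) = 2k² + 5k + 1.
Then T(-3) = 4.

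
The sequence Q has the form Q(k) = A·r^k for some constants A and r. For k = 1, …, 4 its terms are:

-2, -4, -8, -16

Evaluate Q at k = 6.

Consecutive ratio: -4/(-2) = 2, and -8/(-4) = 2, so r = 2.
Then A·2^1 = -2 gives A = -1, and Q(k) = -1·2^k.
Q(6) = -1·2^6 = -64.

-64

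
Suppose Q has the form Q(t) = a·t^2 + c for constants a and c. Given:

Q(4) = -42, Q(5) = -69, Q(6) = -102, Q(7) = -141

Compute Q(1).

3

From Q(4) = -42 and Q(5) = -69: 16a + c = -42 and 25a + c = -69.
Subtracting: 9a = -27, so a = -3; then c = -42 − (-3)·16 = 6.
So Q(t) = -3t² + 6, and Q(1) = 3.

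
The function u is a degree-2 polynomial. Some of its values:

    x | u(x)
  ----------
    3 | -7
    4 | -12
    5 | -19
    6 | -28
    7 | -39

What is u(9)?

-67

First differences: -5, -7, -9, -11. Second differences: -2, -2, -2.
Level-2 differences are constant, so u has degree 2.
Fitting a degree-2 polynomial gives u(x) = -x² + 2x - 4.
Then u(9) = -67.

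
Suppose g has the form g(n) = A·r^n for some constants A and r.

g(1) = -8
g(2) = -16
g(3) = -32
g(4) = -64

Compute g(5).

Consecutive ratio: -16/(-8) = 2, and -32/(-16) = 2, so r = 2.
Then A·2^1 = -8 gives A = -4, and g(n) = -4·2^n.
g(5) = -4·2^5 = -128.

-128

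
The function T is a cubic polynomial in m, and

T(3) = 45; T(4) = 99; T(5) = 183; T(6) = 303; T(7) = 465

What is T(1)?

Write T(m) = am³ + bm² + cm + d; the 5 given values yield a linear system in the 4 coefficients.
Solving, T(m) = m³ + 3m² - 4m + 3.
Then T(1) = 3.

3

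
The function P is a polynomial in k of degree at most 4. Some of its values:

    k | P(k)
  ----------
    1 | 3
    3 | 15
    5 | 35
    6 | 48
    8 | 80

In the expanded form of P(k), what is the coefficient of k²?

1

Write P(k) = ak^4 + bk³ + ck² + dk + e; the 5 given values yield a linear system in the 5 coefficients.
Solving, the top 2 coefficients vanish, and P(k) = k² + 2k.
The coefficient of k² is 1.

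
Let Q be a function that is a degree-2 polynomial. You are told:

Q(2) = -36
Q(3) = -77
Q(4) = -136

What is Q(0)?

-8

Write Q(k) = ak² + bk + c; the 3 given values yield a linear system in the 3 coefficients.
Solving, Q(k) = -9k² + 4k - 8.
The constant term is Q(0) = -8.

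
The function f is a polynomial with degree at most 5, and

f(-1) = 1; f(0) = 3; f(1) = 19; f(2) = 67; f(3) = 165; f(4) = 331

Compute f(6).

First differences: 2, 16, 48, 98, 166. Second differences: 14, 32, 50, 68. Third differences: 18, 18, 18.
Level-3 differences are constant, so f has degree 3.
Fitting a degree-3 polynomial gives f(k) = 3k³ + 7k² + 6k + 3.
Then f(6) = 939.

939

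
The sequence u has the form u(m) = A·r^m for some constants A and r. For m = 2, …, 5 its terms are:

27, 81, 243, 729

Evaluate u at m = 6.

Consecutive ratio: 81/27 = 3, and 243/81 = 3, so r = 3.
Then A·3^2 = 27 gives A = 3, and u(m) = 3·3^m.
u(6) = 3·3^6 = 2187.

2187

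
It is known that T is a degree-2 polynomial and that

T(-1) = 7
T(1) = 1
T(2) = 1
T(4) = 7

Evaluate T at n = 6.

21

Write T(n) = an² + bn + c; the 4 given values yield a linear system in the 3 coefficients.
Solving, T(n) = n² - 3n + 3.
Then T(6) = 21.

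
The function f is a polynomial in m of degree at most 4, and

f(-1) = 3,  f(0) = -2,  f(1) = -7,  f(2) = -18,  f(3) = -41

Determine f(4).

Write f(m) = am^4 + bm³ + cm² + dm + e; the 5 given values yield a linear system in the 5 coefficients.
Solving, the leading coefficient vanishes, and f(m) = -m³ - 4m - 2.
Then f(4) = -82.

-82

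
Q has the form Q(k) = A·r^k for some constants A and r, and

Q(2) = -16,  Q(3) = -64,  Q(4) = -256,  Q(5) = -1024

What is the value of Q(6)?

Consecutive ratio: -64/(-16) = 4, and -256/(-64) = 4, so r = 4.
Then A·4^2 = -16 gives A = -1, and Q(k) = -1·4^k.
Q(6) = -1·4^6 = -4096.

-4096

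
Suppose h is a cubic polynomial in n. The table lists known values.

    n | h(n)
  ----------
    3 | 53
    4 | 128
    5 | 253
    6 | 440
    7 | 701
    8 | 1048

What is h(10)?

First differences: 75, 125, 187, 261, 347. Second differences: 50, 62, 74, 86. Third differences: 12, 12, 12.
Level-3 differences are constant, so h has degree 3.
Fitting a degree-3 polynomial gives h(n) = 2n³ + n² - 6n + 8.
Then h(10) = 2048.

2048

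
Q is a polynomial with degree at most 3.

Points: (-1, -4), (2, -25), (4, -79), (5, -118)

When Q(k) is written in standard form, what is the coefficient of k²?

-4

Write Q(k) = ak³ + bk² + ck + d; the 4 given values yield a linear system in the 4 coefficients.
Solving, the leading coefficient vanishes, and Q(k) = -4k² - 3k - 3.
The coefficient of k² is -4.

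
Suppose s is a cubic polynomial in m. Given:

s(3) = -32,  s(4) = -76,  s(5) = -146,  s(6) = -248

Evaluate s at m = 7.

Write s(m) = am³ + bm² + cm + d; the 4 given values yield a linear system in the 4 coefficients.
Solving, s(m) = -m³ - m² + 4.
Then s(7) = -388.

-388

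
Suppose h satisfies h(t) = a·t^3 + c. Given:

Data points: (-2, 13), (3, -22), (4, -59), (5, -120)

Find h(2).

-3

From h(-2) = 13 and h(3) = -22: -8a + c = 13 and 27a + c = -22.
Subtracting: 35a = -35, so a = -1; then c = 13 − (-1)·(-8) = 5.
So h(t) = -1t³ + 5, and h(2) = -3.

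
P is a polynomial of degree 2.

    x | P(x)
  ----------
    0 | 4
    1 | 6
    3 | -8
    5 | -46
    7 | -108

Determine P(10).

Write P(x) = ax² + bx + c; the 5 given values yield a linear system in the 3 coefficients.
Solving, P(x) = -3x² + 5x + 4.
Then P(10) = -246.

-246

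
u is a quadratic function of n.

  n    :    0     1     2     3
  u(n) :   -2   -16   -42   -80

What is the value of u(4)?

First differences: -14, -26, -38. Second differences: -12, -12.
Level-2 differences are constant, so u has degree 2.
Fitting a degree-2 polynomial gives u(n) = -6n² - 8n - 2.
Then u(4) = -130.

-130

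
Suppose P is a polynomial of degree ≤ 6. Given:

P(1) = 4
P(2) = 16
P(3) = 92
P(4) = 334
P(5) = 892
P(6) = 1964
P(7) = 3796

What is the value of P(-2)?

First differences: 12, 76, 242, 558, 1072, 1832. Second differences: 64, 166, 316, 514, 760. Third differences: 102, 150, 198, 246. Fourth differences: 48, 48, 48.
Level-4 differences are constant, so P has degree 4.
Fitting a degree-4 polynomial gives P(x) = 2x^4 - 3x³ + 3x + 2.
Then P(-2) = 52.

52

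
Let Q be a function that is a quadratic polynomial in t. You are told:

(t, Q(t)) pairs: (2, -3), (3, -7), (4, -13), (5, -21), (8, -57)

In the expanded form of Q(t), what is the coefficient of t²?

Write Q(t) = at² + bt + c; the 5 given values yield a linear system in the 3 coefficients.
Solving, Q(t) = -t² + t - 1.
The coefficient of t² is -1.

-1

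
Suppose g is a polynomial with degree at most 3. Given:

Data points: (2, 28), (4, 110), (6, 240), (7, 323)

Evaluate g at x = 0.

-6

Write g(x) = ax³ + bx² + cx + d; the 4 given values yield a linear system in the 4 coefficients.
Solving, the leading coefficient vanishes, and g(x) = 6x² + 5x - 6.
Then g(0) = -6.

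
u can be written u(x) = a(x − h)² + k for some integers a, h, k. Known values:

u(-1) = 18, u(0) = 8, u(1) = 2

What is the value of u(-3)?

50

First differences -10, -6; second difference 4 = 2a, so a = 2.
Expanding, the x-coefficient is −2ah = -4h; matching it to the data gives h = 2, and then k = 0.
So u(x) = 2(x − 2)² + 0.
u(-3) = 2·(-5)² + 0 = 50.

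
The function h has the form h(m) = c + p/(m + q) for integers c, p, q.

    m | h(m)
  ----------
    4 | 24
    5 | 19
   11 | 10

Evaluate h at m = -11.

(h(m) − c)(m + q) = p for each data point; the three points give a linear system in c and q, then p follows.
Solving: c = 4, q = -1, p = 60, so h(m) = 4 + 60/(m − 1).
Then h(-11) = 4 + 60/(-12) = -1.

-1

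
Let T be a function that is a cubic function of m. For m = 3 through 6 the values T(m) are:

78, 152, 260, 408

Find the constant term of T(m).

0

Write T(m) = am³ + bm² + cm + d; the 4 given values yield a linear system in the 4 coefficients.
Solving, T(m) = m³ + 5m² + 2m.
The constant term is T(0) = 0.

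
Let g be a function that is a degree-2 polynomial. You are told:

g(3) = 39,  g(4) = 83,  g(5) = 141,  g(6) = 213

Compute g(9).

Write g(t) = at² + bt + c; the 4 given values yield a linear system in the 3 coefficients.
Solving, g(t) = 7t² - 5t - 9.
Then g(9) = 513.

513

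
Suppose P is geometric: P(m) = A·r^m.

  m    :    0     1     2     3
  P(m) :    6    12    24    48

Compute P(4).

96

Consecutive ratio: 12/6 = 2, and 24/12 = 2, so r = 2.
Then A·2^0 = 6 gives A = 6, and P(m) = 6·2^m.
P(4) = 6·2^4 = 96.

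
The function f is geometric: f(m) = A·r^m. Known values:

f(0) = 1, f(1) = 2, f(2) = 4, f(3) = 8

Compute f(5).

Consecutive ratio: 2/1 = 2, and 4/2 = 2, so r = 2.
Then A·2^0 = 1 gives A = 1, and f(m) = 1·2^m.
f(5) = 1·2^5 = 32.

32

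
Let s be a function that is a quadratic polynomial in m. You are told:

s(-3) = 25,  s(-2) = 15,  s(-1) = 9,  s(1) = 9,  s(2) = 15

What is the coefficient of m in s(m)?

Write s(m) = am² + bm + c; the 5 given values yield a linear system in the 3 coefficients.
Solving, s(m) = 2m² + 7.
The coefficient of m is 0.

0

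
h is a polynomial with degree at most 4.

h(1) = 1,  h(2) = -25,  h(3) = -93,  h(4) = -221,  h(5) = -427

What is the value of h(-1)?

-1

First differences: -26, -68, -128, -206. Second differences: -42, -60, -78. Third differences: -18, -18.
Level-3 differences are constant, so h has degree 3.
Fitting a degree-3 polynomial gives h(n) = -3n³ - 3n² + 4n + 3.
Then h(-1) = -1.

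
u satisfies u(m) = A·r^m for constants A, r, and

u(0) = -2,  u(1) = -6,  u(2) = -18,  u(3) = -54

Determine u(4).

-162

Consecutive ratio: -6/(-2) = 3, and -18/(-6) = 3, so r = 3.
Then A·3^0 = -2 gives A = -2, and u(m) = -2·3^m.
u(4) = -2·3^4 = -162.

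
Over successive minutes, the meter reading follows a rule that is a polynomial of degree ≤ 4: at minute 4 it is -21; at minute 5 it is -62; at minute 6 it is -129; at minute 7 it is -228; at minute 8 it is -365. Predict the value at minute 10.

-777

Write the value at k as g(k).
First differences: -41, -67, -99, -137. Second differences: -26, -32, -38. Third differences: -6, -6.
Level-3 differences are constant, so g has degree 3.
Fitting a degree-3 polynomial gives g(k) = -k³ + 2k² + 2k + 3.
Then g(10) = -777.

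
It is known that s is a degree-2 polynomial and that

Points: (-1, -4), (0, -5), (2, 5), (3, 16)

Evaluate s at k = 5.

50

Write s(k) = ak² + bk + c; the 4 given values yield a linear system in the 3 coefficients.
Solving, s(k) = 2k² + k - 5.
Then s(5) = 50.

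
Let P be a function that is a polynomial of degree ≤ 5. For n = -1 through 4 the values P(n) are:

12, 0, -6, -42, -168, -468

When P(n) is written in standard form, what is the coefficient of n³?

First differences: -12, -6, -36, -126, -300. Second differences: 6, -30, -90, -174. Third differences: -36, -60, -84. Fourth differences: -24, -24.
Level-4 differences are constant, so P has degree 4.
Fitting a degree-4 polynomial gives P(n) = -n^4 - 4n³ + 4n² - 5n.
The coefficient of n³ is -4.

-4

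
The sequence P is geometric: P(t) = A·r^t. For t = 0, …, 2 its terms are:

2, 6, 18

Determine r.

3

Consecutive ratio: 6/2 = 3, and 18/6 = 3, so r = 3.
Then A·3^0 = 2 gives A = 2, and P(t) = 2·3^t.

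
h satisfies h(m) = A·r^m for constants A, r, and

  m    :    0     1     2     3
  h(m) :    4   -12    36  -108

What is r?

-3

Consecutive ratio: -12/4 = -3, and 36/(-12) = -3, so r = -3.
Then A·(-3)^0 = 4 gives A = 4, and h(m) = 4·(-3)^m.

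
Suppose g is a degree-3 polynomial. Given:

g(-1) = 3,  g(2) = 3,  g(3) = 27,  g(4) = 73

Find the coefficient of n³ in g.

Write g(n) = an³ + bn² + cn + d; the 4 given values yield a linear system in the 4 coefficients.
Solving, g(n) = n³ + 2n² - 5n - 3.
The coefficient of n³ is 1.

1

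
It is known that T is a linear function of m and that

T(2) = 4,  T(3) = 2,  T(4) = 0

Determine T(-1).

10

First differences: -2, -2.
Level-1 differences are constant, so T has degree 1.
Fitting a degree-1 polynomial gives T(m) = -2m + 8.
Then T(-1) = 10.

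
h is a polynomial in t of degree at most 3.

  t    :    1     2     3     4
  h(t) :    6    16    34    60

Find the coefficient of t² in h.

4

First differences: 10, 18, 26. Second differences: 8, 8.
Level-2 differences are constant, so h has degree 2.
Fitting a degree-2 polynomial gives h(t) = 4t² - 2t + 4.
The coefficient of t² is 4.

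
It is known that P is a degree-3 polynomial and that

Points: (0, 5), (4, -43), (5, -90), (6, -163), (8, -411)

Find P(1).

Write P(m) = am³ + bm² + cm + d; the 5 given values yield a linear system in the 4 coefficients.
Solving, P(m) = -m³ + 2m² - 4m + 5.
Then P(1) = 2.

2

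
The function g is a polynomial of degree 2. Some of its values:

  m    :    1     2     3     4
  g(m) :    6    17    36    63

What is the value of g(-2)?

21

First differences: 11, 19, 27. Second differences: 8, 8.
Level-2 differences are constant, so g has degree 2.
Fitting a degree-2 polynomial gives g(m) = 4m² - m + 3.
Then g(-2) = 21.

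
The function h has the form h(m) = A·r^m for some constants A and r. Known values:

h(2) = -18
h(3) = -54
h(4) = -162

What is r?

3

Consecutive ratio: -54/(-18) = 3, and -162/(-54) = 3, so r = 3.
Then A·3^2 = -18 gives A = -2, and h(m) = -2·3^m.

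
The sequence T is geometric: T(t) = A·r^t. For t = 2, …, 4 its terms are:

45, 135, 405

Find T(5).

1215

Consecutive ratio: 135/45 = 3, and 405/135 = 3, so r = 3.
Then A·3^2 = 45 gives A = 5, and T(t) = 5·3^t.
T(5) = 5·3^5 = 1215.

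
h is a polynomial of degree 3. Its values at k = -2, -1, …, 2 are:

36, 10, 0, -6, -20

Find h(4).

-120

First differences: -26, -10, -6, -14. Second differences: 16, 4, -8. Third differences: -12, -12.
Level-3 differences are constant, so h has degree 3.
Fitting a degree-3 polynomial gives h(k) = -2k³ + 2k² - 6k.
Then h(4) = -120.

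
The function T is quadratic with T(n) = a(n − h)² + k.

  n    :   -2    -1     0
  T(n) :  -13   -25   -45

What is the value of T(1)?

-73

First differences -12, -20; second difference -8 = 2a, so a = -4.
Expanding, the n-coefficient is −2ah = 8h; matching it to the data gives h = -3, and then k = -9.
So T(n) = -4(n + 3)² − 9.
T(1) = -4·4² − 9 = -73.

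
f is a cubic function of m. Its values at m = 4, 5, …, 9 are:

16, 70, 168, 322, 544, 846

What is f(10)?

First differences: 54, 98, 154, 222, 302. Second differences: 44, 56, 68, 80. Third differences: 12, 12, 12.
Level-3 differences are constant, so f has degree 3.
Fitting a degree-3 polynomial gives f(m) = 2m³ - 8m² + 4m.
Then f(10) = 1240.

1240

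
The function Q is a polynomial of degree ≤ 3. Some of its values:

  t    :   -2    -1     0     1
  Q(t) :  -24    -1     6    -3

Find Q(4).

-126

First differences: 23, 7, -9. Second differences: -16, -16.
Level-2 differences are constant, so Q has degree 2.
Fitting a degree-2 polynomial gives Q(t) = -8t² - t + 6.
Then Q(4) = -126.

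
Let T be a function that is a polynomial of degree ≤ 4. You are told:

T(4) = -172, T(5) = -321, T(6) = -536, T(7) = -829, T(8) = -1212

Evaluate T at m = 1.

Write T(m) = am^4 + bm³ + cm² + dm + e; the 5 given values yield a linear system in the 5 coefficients.
Solving, the leading coefficient vanishes, and T(m) = -2m³ - 3m² + 4.
Then T(1) = -1.

-1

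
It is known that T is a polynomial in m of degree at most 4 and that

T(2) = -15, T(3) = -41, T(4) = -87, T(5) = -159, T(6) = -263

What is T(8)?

First differences: -26, -46, -72, -104. Second differences: -20, -26, -32. Third differences: -6, -6.
Level-3 differences are constant, so T has degree 3.
Fitting a degree-3 polynomial gives T(m) = -m³ - m² - 2m + 1.
Then T(8) = -591.

-591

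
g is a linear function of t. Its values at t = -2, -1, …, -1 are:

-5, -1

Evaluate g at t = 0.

Write g(t) = at + b; the 2 given values yield a linear system in the 2 coefficients.
Solving, g(t) = 4t + 3.
Then g(0) = 3.

3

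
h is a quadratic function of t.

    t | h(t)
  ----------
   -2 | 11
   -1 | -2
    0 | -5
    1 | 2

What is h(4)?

83

First differences: -13, -3, 7. Second differences: 10, 10.
Level-2 differences are constant, so h has degree 2.
Fitting a degree-2 polynomial gives h(t) = 5t² + 2t - 5.
Then h(4) = 83.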